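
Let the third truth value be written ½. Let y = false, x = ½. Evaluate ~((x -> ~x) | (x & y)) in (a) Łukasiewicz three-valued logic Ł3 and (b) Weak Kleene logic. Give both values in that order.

false; ½

In Łukasiewicz three-valued logic Ł3: ~x = ~½ = ½
x -> ~x = ½ -> ½ = true
x & y = ½ & false = false
(x -> ~x) | (x & y) = true | false = true
~((x -> ~x) | (x & y)) = ~true = false
In Weak Kleene logic: ~x = ~½ = ½
x -> ~x = ½ -> ½ = ½  [any arg is the third value ⇒ result is the third value]
x & y = ½ & false = ½
(x -> ~x) | (x & y) = ½ | ½ = ½
~((x -> ~x) | (x & y)) = ~½ = ½
They differ because Łukasiewicz three-valued logic Ł3 and Weak Kleene logic treat ½ differently under the binary connectives.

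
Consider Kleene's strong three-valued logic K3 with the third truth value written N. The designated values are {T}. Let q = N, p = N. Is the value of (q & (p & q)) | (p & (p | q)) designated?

p & q = N & N = N
q & (p & q) = N & N = N
p | q = N | N = N
p & (p | q) = N & N = N
(q & (p & q)) | (p & (p | q)) = N | N = N
N ∉ {T}.

No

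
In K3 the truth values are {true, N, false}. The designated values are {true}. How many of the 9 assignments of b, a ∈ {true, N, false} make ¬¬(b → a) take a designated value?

Of the 9 assignments, 5 give a value in {true}.

5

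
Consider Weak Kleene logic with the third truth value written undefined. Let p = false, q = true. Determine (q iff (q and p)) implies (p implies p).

true

q and p = true and false = false
q iff (q and p) = true iff false = false
p implies p = false implies false = true
(q iff (q and p)) implies (p implies p) = false implies true = true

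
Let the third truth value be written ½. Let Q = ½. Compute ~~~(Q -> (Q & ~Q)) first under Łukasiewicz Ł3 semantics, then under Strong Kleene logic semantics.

In Łukasiewicz Ł3: ~Q = ~½ = ½
Q & ~Q = ½ & ½ = ½
Q -> (Q & ~Q) = ½ -> ½ = 1  [min(1, 1−½+½)]
~(Q -> (Q & ~Q)) = ~1 = 0
~~(Q -> (Q & ~Q)) = ~0 = 1
~~~(Q -> (Q & ~Q)) = ~1 = 0
In Strong Kleene logic: ~Q = ~½ = ½
Q & ~Q = ½ & ½ = ½
Q -> (Q & ~Q) = ½ -> ½ = ½  [~½ | ½]
~(Q -> (Q & ~Q)) = ~½ = ½
~~(Q -> (Q & ~Q)) = ~½ = ½
~~~(Q -> (Q & ~Q)) = ~½ = ½
They differ because Łukasiewicz Ł3 and Strong Kleene logic treat ½ differently under implication.

0; ½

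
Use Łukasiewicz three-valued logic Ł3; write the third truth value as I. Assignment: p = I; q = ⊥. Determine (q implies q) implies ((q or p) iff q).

q implies q = ⊥ implies ⊥ = ⊤
q or p = ⊥ or I = I
(q or p) iff q = I iff ⊥ = I
(q implies q) implies ((q or p) iff q) = ⊤ implies I = I

I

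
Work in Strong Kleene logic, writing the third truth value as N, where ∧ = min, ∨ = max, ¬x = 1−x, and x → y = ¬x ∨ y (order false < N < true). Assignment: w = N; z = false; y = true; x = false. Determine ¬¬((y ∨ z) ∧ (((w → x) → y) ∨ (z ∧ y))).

y ∨ z = true ∨ false = true
w → x = N → false = N  [¬N ∨ false]
(w → x) → y = N → true = true
z ∧ y = false ∧ true = false
((w → x) → y) ∨ (z ∧ y) = true ∨ false = true
(y ∨ z) ∧ (((w → x) → y) ∨ (z ∧ y)) = true ∧ true = true
¬((y ∨ z) ∧ (((w → x) → y) ∨ (z ∧ y))) = ¬true = false
¬¬((y ∨ z) ∧ (((w → x) → y) ∨ (z ∧ y))) = ¬false = true

true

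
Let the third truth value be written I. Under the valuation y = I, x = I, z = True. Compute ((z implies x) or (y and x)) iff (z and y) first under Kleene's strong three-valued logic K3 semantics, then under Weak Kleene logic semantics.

I; I

In Kleene's strong three-valued logic K3: z implies x = True implies I = I  [not True or I]
y and x = I and I = I
(z implies x) or (y and x) = I or I = I
z and y = True and I = I
((z implies x) or (y and x)) iff (z and y) = I iff I = I
In Weak Kleene logic: z implies x = True implies I = I  [any arg is the third value ⇒ result is the third value]
y and x = I and I = I
(z implies x) or (y and x) = I or I = I
z and y = True and I = I
((z implies x) or (y and x)) iff (z and y) = I iff I = I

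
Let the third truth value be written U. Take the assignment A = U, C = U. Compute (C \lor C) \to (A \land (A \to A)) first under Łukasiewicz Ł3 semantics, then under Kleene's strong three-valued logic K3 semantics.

In Łukasiewicz Ł3: C \lor C = U \lor U = U
A \to A = U \to U = T  [min(1, 1−½+½)]
A \land (A \to A) = U \land T = U
(C \lor C) \to (A \land (A \to A)) = U \to U = T
In Kleene's strong three-valued logic K3: C \lor C = U \lor U = U
A \to A = U \to U = U
A \land (A \to A) = U \land U = U
(C \lor C) \to (A \land (A \to A)) = U \to U = U
They differ because Łukasiewicz Ł3 and Kleene's strong three-valued logic K3 treat U differently under implication.

T; U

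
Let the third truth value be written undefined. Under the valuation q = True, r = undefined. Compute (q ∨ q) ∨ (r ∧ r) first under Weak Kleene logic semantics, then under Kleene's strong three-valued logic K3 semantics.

undefined; True

In Weak Kleene logic: q ∨ q = True ∨ True = True
r ∧ r = undefined ∧ undefined = undefined
(q ∨ q) ∨ (r ∧ r) = True ∨ undefined = undefined
In Kleene's strong three-valued logic K3: q ∨ q = True ∨ True = True
r ∧ r = undefined ∧ undefined = undefined
(q ∨ q) ∨ (r ∧ r) = True ∨ undefined = True
They differ because Weak Kleene logic and Kleene's strong three-valued logic K3 treat undefined differently under the binary connectives.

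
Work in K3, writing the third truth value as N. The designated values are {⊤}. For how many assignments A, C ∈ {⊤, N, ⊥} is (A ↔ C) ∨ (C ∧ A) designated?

Designated under: (A=⊤, C=⊤); (A=⊥, C=⊥).

2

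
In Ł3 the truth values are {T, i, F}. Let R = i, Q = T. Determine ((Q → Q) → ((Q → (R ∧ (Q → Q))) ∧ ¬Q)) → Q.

T

Q → Q = T → T = T
Q → Q = T → T = T
R ∧ (Q → Q) = i ∧ T = i
Q → (R ∧ (Q → Q)) = T → i = i
¬Q = ¬T = F
(Q → (R ∧ (Q → Q))) ∧ ¬Q = i ∧ F = F
(Q → Q) → ((Q → (R ∧ (Q → Q))) ∧ ¬Q) = T → F = F
((Q → Q) → ((Q → (R ∧ (Q → Q))) ∧ ¬Q)) → Q = F → T = T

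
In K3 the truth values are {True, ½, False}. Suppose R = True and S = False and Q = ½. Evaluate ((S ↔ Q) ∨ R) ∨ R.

S ↔ Q = False ↔ ½ = ½
(S ↔ Q) ∨ R = ½ ∨ True = True
((S ↔ Q) ∨ R) ∨ R = True ∨ True = True

True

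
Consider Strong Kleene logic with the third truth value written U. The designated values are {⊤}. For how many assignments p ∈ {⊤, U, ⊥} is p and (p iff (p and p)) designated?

1

p=⊤: ⊤ ✓
p=U: U ·
p=⊥: ⊥ ·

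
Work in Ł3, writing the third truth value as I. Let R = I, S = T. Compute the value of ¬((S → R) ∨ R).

I

S → R = T → I = I
(S → R) ∨ R = I ∨ I = I
¬((S → R) ∨ R) = ¬I = I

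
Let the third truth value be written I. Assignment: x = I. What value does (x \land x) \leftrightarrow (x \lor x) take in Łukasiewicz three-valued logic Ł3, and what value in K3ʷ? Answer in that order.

In Łukasiewicz three-valued logic Ł3: x \land x = I \land I = I
x \lor x = I \lor I = I
(x \land x) \leftrightarrow (x \lor x) = I \leftrightarrow I = True  [1 − |½−½|]
In K3ʷ: x \land x = I \land I = I
x \lor x = I \lor I = I
(x \land x) \leftrightarrow (x \lor x) = I \leftrightarrow I = I
They differ because Łukasiewicz three-valued logic Ł3 and K3ʷ treat I differently under the binary connectives.

True; I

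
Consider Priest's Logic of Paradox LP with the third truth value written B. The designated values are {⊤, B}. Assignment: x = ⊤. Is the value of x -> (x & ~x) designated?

No

~x = ~⊤ = ⊥
x & ~x = ⊤ & ⊥ = ⊥
x -> (x & ~x) = ⊤ -> ⊥ = ⊥
⊥ ∉ {⊤, B}.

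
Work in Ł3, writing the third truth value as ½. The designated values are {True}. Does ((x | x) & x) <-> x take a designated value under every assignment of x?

Yes

Every assignment of x over {True, ½, False} gives a value in {True}.
In particular, with x=½: ((x | x) & x) <-> x = True.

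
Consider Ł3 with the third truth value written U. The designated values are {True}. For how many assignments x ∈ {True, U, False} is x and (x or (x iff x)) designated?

x=True: True ✓
x=U: U ·
x=False: False ·

1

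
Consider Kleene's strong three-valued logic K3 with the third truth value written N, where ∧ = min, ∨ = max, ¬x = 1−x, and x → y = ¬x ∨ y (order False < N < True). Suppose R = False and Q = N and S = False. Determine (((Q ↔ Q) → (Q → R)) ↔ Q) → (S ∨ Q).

N

Q ↔ Q = N ↔ N = N
Q → R = N → False = N
(Q ↔ Q) → (Q → R) = N → N = N
((Q ↔ Q) → (Q → R)) ↔ Q = N ↔ N = N
S ∨ Q = False ∨ N = N
(((Q ↔ Q) → (Q → R)) ↔ Q) → (S ∨ Q) = N → N = N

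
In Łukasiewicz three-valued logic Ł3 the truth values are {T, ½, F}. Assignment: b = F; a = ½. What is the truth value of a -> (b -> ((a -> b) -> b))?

a -> b = ½ -> F = ½
(a -> b) -> b = ½ -> F = ½
b -> ((a -> b) -> b) = F -> ½ = T
a -> (b -> ((a -> b) -> b)) = ½ -> T = T

T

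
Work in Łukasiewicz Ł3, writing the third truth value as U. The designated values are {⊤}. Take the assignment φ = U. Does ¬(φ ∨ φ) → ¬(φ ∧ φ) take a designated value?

Yes

φ ∨ φ = U ∨ U = U
¬(φ ∨ φ) = ¬U = U
φ ∧ φ = U ∧ U = U
¬(φ ∧ φ) = ¬U = U
¬(φ ∨ φ) → ¬(φ ∧ φ) = U → U = ⊤  [min(1, 1−½+½)]
⊤ ∈ {⊤}.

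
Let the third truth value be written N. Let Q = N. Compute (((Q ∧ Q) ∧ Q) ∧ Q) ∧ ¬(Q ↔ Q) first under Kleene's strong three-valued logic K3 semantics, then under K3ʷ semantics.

N; N

In Kleene's strong three-valued logic K3: Q ∧ Q = N ∧ N = N
(Q ∧ Q) ∧ Q = N ∧ N = N
((Q ∧ Q) ∧ Q) ∧ Q = N ∧ N = N
Q ↔ Q = N ↔ N = N
¬(Q ↔ Q) = ¬N = N
(((Q ∧ Q) ∧ Q) ∧ Q) ∧ ¬(Q ↔ Q) = N ∧ N = N
In K3ʷ: Q ∧ Q = N ∧ N = N
(Q ∧ Q) ∧ Q = N ∧ N = N
((Q ∧ Q) ∧ Q) ∧ Q = N ∧ N = N
Q ↔ Q = N ↔ N = N
¬(Q ↔ Q) = ¬N = N
(((Q ∧ Q) ∧ Q) ∧ Q) ∧ ¬(Q ↔ Q) = N ∧ N = N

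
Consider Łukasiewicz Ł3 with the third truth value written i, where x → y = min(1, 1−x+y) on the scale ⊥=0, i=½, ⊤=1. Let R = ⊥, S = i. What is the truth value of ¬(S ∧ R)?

⊤

S ∧ R = i ∧ ⊥ = ⊥
¬(S ∧ R) = ¬⊥ = ⊤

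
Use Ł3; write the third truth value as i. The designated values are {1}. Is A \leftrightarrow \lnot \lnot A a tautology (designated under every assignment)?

Yes

Every assignment of A over {1, i, 0} gives a value in {1}.
In particular, with A=i: A \leftrightarrow \lnot \lnot A = 1.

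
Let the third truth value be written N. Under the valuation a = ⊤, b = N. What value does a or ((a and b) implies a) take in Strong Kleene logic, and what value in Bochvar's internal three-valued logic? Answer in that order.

In Strong Kleene logic: a and b = ⊤ and N = N
(a and b) implies a = N implies ⊤ = ⊤  [not N or ⊤]
a or ((a and b) implies a) = ⊤ or ⊤ = ⊤
In Bochvar's internal three-valued logic: a and b = ⊤ and N = N
(a and b) implies a = N implies ⊤ = N
a or ((a and b) implies a) = ⊤ or N = N
They differ because Strong Kleene logic and Bochvar's internal three-valued logic treat N differently under the binary connectives.

⊤; N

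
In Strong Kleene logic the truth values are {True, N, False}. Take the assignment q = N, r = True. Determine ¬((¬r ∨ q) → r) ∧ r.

¬r = ¬True = False
¬r ∨ q = False ∨ N = N
(¬r ∨ q) → r = N → True = True
¬((¬r ∨ q) → r) = ¬True = False
¬((¬r ∨ q) → r) ∧ r = False ∧ True = False

False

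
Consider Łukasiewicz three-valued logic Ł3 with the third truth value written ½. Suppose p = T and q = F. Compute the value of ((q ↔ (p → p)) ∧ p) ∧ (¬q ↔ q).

p → p = T → T = T
q ↔ (p → p) = F ↔ T = F
(q ↔ (p → p)) ∧ p = F ∧ T = F
¬q = ¬F = T
¬q ↔ q = T ↔ F = F
((q ↔ (p → p)) ∧ p) ∧ (¬q ↔ q) = F ∧ F = F

F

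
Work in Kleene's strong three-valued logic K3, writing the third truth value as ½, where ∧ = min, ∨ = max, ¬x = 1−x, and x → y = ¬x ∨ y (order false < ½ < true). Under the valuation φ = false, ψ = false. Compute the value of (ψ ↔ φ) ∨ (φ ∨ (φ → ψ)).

ψ ↔ φ = false ↔ false = true
φ → ψ = false → false = true
φ ∨ (φ → ψ) = false ∨ true = true
(ψ ↔ φ) ∨ (φ ∨ (φ → ψ)) = true ∨ true = true

true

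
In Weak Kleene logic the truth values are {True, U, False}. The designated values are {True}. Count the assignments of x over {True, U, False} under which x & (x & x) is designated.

x=True: True ✓
x=U: U ·
x=False: False ·

1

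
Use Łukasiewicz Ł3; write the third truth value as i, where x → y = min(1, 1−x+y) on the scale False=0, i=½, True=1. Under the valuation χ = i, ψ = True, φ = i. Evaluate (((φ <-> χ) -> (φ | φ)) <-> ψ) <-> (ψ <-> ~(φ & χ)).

φ <-> χ = i <-> i = True  [1 − |½−½|]
φ | φ = i | i = i
(φ <-> χ) -> (φ | φ) = True -> i = i
((φ <-> χ) -> (φ | φ)) <-> ψ = i <-> True = i
φ & χ = i & i = i
~(φ & χ) = ~i = i
ψ <-> ~(φ & χ) = True <-> i = i
(((φ <-> χ) -> (φ | φ)) <-> ψ) <-> (ψ <-> ~(φ & χ)) = i <-> i = True

True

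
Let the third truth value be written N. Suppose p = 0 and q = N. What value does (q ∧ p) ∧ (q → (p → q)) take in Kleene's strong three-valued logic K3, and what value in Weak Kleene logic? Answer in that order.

0; N

In Kleene's strong three-valued logic K3: q ∧ p = N ∧ 0 = 0
p → q = 0 → N = 1  [¬0 ∨ N]
q → (p → q) = N → 1 = 1
(q ∧ p) ∧ (q → (p → q)) = 0 ∧ 1 = 0
In Weak Kleene logic: q ∧ p = N ∧ 0 = N
p → q = 0 → N = N  [any arg is the third value ⇒ result is the third value]
q → (p → q) = N → N = N
(q ∧ p) ∧ (q → (p → q)) = N ∧ N = N
They differ because Kleene's strong three-valued logic K3 and Weak Kleene logic treat N differently under the binary connectives.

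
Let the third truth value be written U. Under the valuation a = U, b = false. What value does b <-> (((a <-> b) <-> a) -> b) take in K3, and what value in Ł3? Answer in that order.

U; true

In K3: a <-> b = U <-> false = U
(a <-> b) <-> a = U <-> U = U
((a <-> b) <-> a) -> b = U -> false = U  [~U | false]
b <-> (((a <-> b) <-> a) -> b) = false <-> U = U
In Ł3: a <-> b = U <-> false = U  [1 − |½−0|]
(a <-> b) <-> a = U <-> U = true
((a <-> b) <-> a) -> b = true -> false = false
b <-> (((a <-> b) <-> a) -> b) = false <-> false = true
They differ because K3 and Ł3 treat U differently under implication.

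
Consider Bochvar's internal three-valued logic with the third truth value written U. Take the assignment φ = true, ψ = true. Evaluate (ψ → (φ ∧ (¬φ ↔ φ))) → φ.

true

¬φ = ¬true = false
¬φ ↔ φ = false ↔ true = false
φ ∧ (¬φ ↔ φ) = true ∧ false = false
ψ → (φ ∧ (¬φ ↔ φ)) = true → false = false
(ψ → (φ ∧ (¬φ ↔ φ))) → φ = false → true = true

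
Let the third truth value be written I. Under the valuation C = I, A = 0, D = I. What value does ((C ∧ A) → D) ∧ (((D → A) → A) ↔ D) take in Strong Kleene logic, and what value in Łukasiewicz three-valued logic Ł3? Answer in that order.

In Strong Kleene logic: C ∧ A = I ∧ 0 = 0
(C ∧ A) → D = 0 → I = 1  [¬0 ∨ I]
D → A = I → 0 = I
(D → A) → A = I → 0 = I
((D → A) → A) ↔ D = I ↔ I = I
((C ∧ A) → D) ∧ (((D → A) → A) ↔ D) = 1 ∧ I = I
In Łukasiewicz three-valued logic Ł3: C ∧ A = I ∧ 0 = 0
(C ∧ A) → D = 0 → I = 1  [min(1, 1−0+½)]
D → A = I → 0 = I
(D → A) → A = I → 0 = I
((D → A) → A) ↔ D = I ↔ I = 1
((C ∧ A) → D) ∧ (((D → A) → A) ↔ D) = 1 ∧ 1 = 1
They differ because Strong Kleene logic and Łukasiewicz three-valued logic Ł3 treat I differently under implication.

I; 1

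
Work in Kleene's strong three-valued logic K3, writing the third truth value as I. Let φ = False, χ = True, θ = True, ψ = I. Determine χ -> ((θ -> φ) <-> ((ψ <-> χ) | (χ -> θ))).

False

θ -> φ = True -> False = False
ψ <-> χ = I <-> True = I
χ -> θ = True -> True = True
(ψ <-> χ) | (χ -> θ) = I | True = True
(θ -> φ) <-> ((ψ <-> χ) | (χ -> θ)) = False <-> True = False
χ -> ((θ -> φ) <-> ((ψ <-> χ) | (χ -> θ))) = True -> False = False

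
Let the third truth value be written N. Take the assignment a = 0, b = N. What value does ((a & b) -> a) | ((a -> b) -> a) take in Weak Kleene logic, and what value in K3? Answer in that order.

In Weak Kleene logic: a & b = 0 & N = N
(a & b) -> a = N -> 0 = N
a -> b = 0 -> N = N
(a -> b) -> a = N -> 0 = N
((a & b) -> a) | ((a -> b) -> a) = N | N = N
In K3: a & b = 0 & N = 0
(a & b) -> a = 0 -> 0 = 1
a -> b = 0 -> N = 1  [~0 | N]
(a -> b) -> a = 1 -> 0 = 0
((a & b) -> a) | ((a -> b) -> a) = 1 | 0 = 1
They differ because Weak Kleene logic and K3 treat N differently under the binary connectives.

N; 1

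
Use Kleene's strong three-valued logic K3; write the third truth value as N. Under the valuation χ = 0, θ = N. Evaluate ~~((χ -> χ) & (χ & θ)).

χ -> χ = 0 -> 0 = 1
χ & θ = 0 & N = 0
(χ -> χ) & (χ & θ) = 1 & 0 = 0
~((χ -> χ) & (χ & θ)) = ~0 = 1
~~((χ -> χ) & (χ & θ)) = ~1 = 0

0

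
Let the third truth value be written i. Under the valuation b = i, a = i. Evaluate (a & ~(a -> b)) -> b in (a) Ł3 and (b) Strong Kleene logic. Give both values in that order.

true; i

In Ł3: a -> b = i -> i = true
~(a -> b) = ~true = false
a & ~(a -> b) = i & false = false
(a & ~(a -> b)) -> b = false -> i = true
In Strong Kleene logic: a -> b = i -> i = i  [~i | i]
~(a -> b) = ~i = i
a & ~(a -> b) = i & i = i
(a & ~(a -> b)) -> b = i -> i = i
They differ because Ł3 and Strong Kleene logic treat i differently under implication.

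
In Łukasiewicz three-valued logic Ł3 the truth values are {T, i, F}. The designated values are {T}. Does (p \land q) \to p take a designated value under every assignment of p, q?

Yes

Every assignment of p, q over {T, i, F} gives a value in {T}.
In particular, with p=i, q=i: (p \land q) \to p = T.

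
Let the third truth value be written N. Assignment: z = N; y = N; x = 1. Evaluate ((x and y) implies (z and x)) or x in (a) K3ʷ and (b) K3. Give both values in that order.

In K3ʷ: x and y = 1 and N = N
z and x = N and 1 = N
(x and y) implies (z and x) = N implies N = N
((x and y) implies (z and x)) or x = N or 1 = N
In K3: x and y = 1 and N = N
z and x = N and 1 = N
(x and y) implies (z and x) = N implies N = N
((x and y) implies (z and x)) or x = N or 1 = 1
They differ because K3ʷ and K3 treat N differently under the binary connectives.

N; 1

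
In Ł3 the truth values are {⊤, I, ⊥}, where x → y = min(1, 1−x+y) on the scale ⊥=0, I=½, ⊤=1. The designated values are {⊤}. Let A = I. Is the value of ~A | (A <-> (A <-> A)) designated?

No

~A = ~I = I
A <-> A = I <-> I = ⊤
A <-> (A <-> A) = I <-> ⊤ = I
~A | (A <-> (A <-> A)) = I | I = I
I ∉ {⊤}.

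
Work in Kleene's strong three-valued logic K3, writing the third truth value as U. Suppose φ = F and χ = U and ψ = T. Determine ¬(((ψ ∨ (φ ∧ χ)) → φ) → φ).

φ ∧ χ = F ∧ U = F
ψ ∨ (φ ∧ χ) = T ∨ F = T
(ψ ∨ (φ ∧ χ)) → φ = T → F = F
((ψ ∨ (φ ∧ χ)) → φ) → φ = F → F = T
¬(((ψ ∨ (φ ∧ χ)) → φ) → φ) = ¬T = F

F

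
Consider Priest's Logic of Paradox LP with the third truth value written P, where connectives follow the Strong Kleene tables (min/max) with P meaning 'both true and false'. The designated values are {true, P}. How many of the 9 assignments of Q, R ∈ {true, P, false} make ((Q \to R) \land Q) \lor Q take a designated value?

6

Of the 9 assignments, 6 give a value in {true, P}.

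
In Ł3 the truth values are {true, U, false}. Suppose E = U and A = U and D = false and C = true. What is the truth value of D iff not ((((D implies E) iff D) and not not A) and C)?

D implies E = false implies U = true  [min(1, 1−0+½)]
(D implies E) iff D = true iff false = false
not A = not U = U
not not A = not U = U
((D implies E) iff D) and not not A = false and U = false
(((D implies E) iff D) and not not A) and C = false and true = false
not ((((D implies E) iff D) and not not A) and C) = not false = true
D iff not ((((D implies E) iff D) and not not A) and C) = false iff true = false

false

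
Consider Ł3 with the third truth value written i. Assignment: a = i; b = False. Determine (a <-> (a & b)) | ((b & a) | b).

i

a & b = i & False = False
a <-> (a & b) = i <-> False = i  [1 − |½−0|]
b & a = False & i = False
(b & a) | b = False | False = False
(a <-> (a & b)) | ((b & a) | b) = i | False = i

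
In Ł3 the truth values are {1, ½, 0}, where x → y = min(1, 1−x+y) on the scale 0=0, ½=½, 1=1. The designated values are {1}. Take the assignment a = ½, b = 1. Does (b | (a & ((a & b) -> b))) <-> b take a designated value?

Yes

a & b = ½ & 1 = ½
(a & b) -> b = ½ -> 1 = 1
a & ((a & b) -> b) = ½ & 1 = ½
b | (a & ((a & b) -> b)) = 1 | ½ = 1
(b | (a & ((a & b) -> b))) <-> b = 1 <-> 1 = 1
1 ∈ {1}.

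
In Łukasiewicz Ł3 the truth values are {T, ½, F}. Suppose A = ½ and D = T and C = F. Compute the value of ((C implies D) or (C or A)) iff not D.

C implies D = F implies T = T
C or A = F or ½ = ½
(C implies D) or (C or A) = T or ½ = T
not D = not T = F
((C implies D) or (C or A)) iff not D = T iff F = F

F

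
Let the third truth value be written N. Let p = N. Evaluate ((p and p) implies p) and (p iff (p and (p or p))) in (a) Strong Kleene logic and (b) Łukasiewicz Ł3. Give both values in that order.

N; true

In Strong Kleene logic: p and p = N and N = N
(p and p) implies p = N implies N = N  [not N or N]
p or p = N or N = N
p and (p or p) = N and N = N
p iff (p and (p or p)) = N iff N = N
((p and p) implies p) and (p iff (p and (p or p))) = N and N = N
In Łukasiewicz Ł3: p and p = N and N = N
(p and p) implies p = N implies N = true
p or p = N or N = N
p and (p or p) = N and N = N
p iff (p and (p or p)) = N iff N = true
((p and p) implies p) and (p iff (p and (p or p))) = true and true = true
They differ because Strong Kleene logic and Łukasiewicz Ł3 treat N differently under implication.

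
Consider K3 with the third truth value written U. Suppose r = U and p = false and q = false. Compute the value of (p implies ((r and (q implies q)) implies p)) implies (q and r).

q implies q = false implies false = true
r and (q implies q) = U and true = U
(r and (q implies q)) implies p = U implies false = U  [not U or false]
p implies ((r and (q implies q)) implies p) = false implies U = true
q and r = false and U = false
(p implies ((r and (q implies q)) implies p)) implies (q and r) = true implies false = false

false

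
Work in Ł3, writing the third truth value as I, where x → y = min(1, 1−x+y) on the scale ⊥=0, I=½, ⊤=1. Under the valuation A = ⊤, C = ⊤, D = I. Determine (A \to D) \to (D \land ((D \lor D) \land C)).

⊤

A \to D = ⊤ \to I = I  [min(1, 1−1+½)]
D \lor D = I \lor I = I
(D \lor D) \land C = I \land ⊤ = I
D \land ((D \lor D) \land C) = I \land I = I
(A \to D) \to (D \land ((D \lor D) \land C)) = I \to I = ⊤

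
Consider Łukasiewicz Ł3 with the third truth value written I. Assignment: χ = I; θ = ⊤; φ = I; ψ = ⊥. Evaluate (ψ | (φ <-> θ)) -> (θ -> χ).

⊤

φ <-> θ = I <-> ⊤ = I  [1 − |½−1|]
ψ | (φ <-> θ) = ⊥ | I = I
θ -> χ = ⊤ -> I = I
(ψ | (φ <-> θ)) -> (θ -> χ) = I -> I = ⊤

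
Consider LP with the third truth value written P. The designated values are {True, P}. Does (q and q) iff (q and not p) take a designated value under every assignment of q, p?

No

Countermodel: q=True, p=True gives False, which is not designated.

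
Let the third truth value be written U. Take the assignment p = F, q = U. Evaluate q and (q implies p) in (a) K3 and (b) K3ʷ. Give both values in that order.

In K3: q implies p = U implies F = U  [not U or F]
q and (q implies p) = U and U = U
In K3ʷ: q implies p = U implies F = U
q and (q implies p) = U and U = U

U; U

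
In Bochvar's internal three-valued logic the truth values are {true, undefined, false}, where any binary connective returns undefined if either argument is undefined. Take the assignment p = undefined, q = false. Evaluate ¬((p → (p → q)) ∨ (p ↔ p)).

p → q = undefined → false = undefined
p → (p → q) = undefined → undefined = undefined
p ↔ p = undefined ↔ undefined = undefined
(p → (p → q)) ∨ (p ↔ p) = undefined ∨ undefined = undefined
¬((p → (p → q)) ∨ (p ↔ p)) = ¬undefined = undefined

undefined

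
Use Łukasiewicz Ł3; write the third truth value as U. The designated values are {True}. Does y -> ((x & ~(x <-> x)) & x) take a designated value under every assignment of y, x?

No

Countermodel: y=True, x=True gives False, which is not designated.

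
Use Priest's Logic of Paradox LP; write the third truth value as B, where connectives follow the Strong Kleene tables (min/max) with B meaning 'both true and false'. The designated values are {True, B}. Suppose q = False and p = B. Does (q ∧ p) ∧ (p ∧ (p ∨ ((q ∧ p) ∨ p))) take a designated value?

No

q ∧ p = False ∧ B = False
q ∧ p = False ∧ B = False
(q ∧ p) ∨ p = False ∨ B = B
p ∨ ((q ∧ p) ∨ p) = B ∨ B = B
p ∧ (p ∨ ((q ∧ p) ∨ p)) = B ∧ B = B
(q ∧ p) ∧ (p ∧ (p ∨ ((q ∧ p) ∨ p))) = False ∧ B = False
False ∉ {True, B}.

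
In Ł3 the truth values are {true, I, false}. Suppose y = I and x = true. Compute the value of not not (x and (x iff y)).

x iff y = true iff I = I
x and (x iff y) = true and I = I
not (x and (x iff y)) = not I = I
not not (x and (x iff y)) = not I = I

I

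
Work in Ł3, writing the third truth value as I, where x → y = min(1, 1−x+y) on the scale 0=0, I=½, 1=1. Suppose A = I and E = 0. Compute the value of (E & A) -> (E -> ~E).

1

E & A = 0 & I = 0
~E = ~0 = 1
E -> ~E = 0 -> 1 = 1
(E & A) -> (E -> ~E) = 0 -> 1 = 1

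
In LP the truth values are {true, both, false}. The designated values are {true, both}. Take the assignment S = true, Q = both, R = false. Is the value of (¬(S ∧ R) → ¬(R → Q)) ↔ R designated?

S ∧ R = true ∧ false = false
¬(S ∧ R) = ¬false = true
R → Q = false → both = true  [¬false ∨ both]
¬(R → Q) = ¬true = false
¬(S ∧ R) → ¬(R → Q) = true → false = false
(¬(S ∧ R) → ¬(R → Q)) ↔ R = false ↔ false = true
true ∈ {true, both}.

Yes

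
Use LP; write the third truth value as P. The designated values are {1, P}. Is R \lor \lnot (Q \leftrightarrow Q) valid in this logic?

No

Countermodel: R=0, Q=1 gives 0, which is not designated.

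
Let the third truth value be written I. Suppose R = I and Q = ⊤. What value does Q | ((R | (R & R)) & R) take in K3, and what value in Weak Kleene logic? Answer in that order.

⊤; I

In K3: R & R = I & I = I
R | (R & R) = I | I = I
(R | (R & R)) & R = I & I = I
Q | ((R | (R & R)) & R) = ⊤ | I = ⊤
In Weak Kleene logic: R & R = I & I = I
R | (R & R) = I | I = I
(R | (R & R)) & R = I & I = I
Q | ((R | (R & R)) & R) = ⊤ | I = I
They differ because K3 and Weak Kleene logic treat I differently under the binary connectives.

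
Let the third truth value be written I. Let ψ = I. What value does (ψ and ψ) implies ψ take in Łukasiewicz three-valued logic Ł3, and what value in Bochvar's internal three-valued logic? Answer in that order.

1; I

In Łukasiewicz three-valued logic Ł3: ψ and ψ = I and I = I
(ψ and ψ) implies ψ = I implies I = 1  [min(1, 1−½+½)]
In Bochvar's internal three-valued logic: ψ and ψ = I and I = I
(ψ and ψ) implies ψ = I implies I = I  [any arg is the third value ⇒ result is the third value]
They differ because Łukasiewicz three-valued logic Ł3 and Bochvar's internal three-valued logic treat I differently under the binary connectives.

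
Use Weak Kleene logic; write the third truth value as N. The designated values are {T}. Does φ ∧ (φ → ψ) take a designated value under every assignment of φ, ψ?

No

Countermodel: φ=T, ψ=N gives N, which is not designated.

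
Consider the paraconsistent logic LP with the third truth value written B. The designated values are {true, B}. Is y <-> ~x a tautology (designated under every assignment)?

Countermodel: y=true, x=true gives false, which is not designated.

No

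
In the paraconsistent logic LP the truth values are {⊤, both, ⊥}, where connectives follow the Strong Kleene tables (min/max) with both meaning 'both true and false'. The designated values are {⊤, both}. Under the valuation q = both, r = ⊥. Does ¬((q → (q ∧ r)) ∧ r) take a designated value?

Yes

q ∧ r = both ∧ ⊥ = ⊥
q → (q ∧ r) = both → ⊥ = both  [¬both ∨ ⊥]
(q → (q ∧ r)) ∧ r = both ∧ ⊥ = ⊥
¬((q → (q ∧ r)) ∧ r) = ¬⊥ = ⊤
⊤ ∈ {⊤, both}.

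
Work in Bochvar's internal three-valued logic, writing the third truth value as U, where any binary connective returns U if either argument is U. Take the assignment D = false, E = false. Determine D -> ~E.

~E = ~false = true
D -> ~E = false -> true = true

true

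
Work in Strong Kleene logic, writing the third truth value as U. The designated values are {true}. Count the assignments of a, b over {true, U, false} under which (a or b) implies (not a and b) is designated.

Designated under: (a=false, b=true); (a=false, b=false).

2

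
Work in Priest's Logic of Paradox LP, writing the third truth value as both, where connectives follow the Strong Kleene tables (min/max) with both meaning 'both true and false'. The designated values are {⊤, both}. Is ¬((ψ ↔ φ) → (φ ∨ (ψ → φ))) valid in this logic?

No

Countermodel: ψ=⊤, φ=⊤ gives ⊥, which is not designated.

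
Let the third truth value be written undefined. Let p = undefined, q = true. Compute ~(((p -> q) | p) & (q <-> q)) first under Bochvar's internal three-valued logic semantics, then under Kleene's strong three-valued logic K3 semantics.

In Bochvar's internal three-valued logic: p -> q = undefined -> true = undefined
(p -> q) | p = undefined | undefined = undefined
q <-> q = true <-> true = true
((p -> q) | p) & (q <-> q) = undefined & true = undefined
~(((p -> q) | p) & (q <-> q)) = ~undefined = undefined
In Kleene's strong three-valued logic K3: p -> q = undefined -> true = true  [~undefined | true]
(p -> q) | p = true | undefined = true
q <-> q = true <-> true = true
((p -> q) | p) & (q <-> q) = true & true = true
~(((p -> q) | p) & (q <-> q)) = ~true = false
They differ because Bochvar's internal three-valued logic and Kleene's strong three-valued logic K3 treat undefined differently under the binary connectives.

undefined; false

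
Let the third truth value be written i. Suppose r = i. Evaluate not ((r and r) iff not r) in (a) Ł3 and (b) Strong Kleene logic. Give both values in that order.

In Ł3: r and r = i and i = i
not r = not i = i
(r and r) iff not r = i iff i = true  [1 − |½−½|]
not ((r and r) iff not r) = not true = false
In Strong Kleene logic: r and r = i and i = i
not r = not i = i
(r and r) iff not r = i iff i = i
not ((r and r) iff not r) = not i = i
They differ because Ł3 and Strong Kleene logic treat i differently under implication.

false; i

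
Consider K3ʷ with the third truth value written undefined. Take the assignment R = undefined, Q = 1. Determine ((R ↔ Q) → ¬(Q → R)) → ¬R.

undefined

R ↔ Q = undefined ↔ 1 = undefined
Q → R = 1 → undefined = undefined
¬(Q → R) = ¬undefined = undefined
(R ↔ Q) → ¬(Q → R) = undefined → undefined = undefined
¬R = ¬undefined = undefined
((R ↔ Q) → ¬(Q → R)) → ¬R = undefined → undefined = undefined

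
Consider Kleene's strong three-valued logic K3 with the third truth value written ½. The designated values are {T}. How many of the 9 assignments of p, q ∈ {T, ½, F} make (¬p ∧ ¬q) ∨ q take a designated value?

Designated under: (p=T, q=T); (p=½, q=T); (p=F, q=T); (p=F, q=F).

4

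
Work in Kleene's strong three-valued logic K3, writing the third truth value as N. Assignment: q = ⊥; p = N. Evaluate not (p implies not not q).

N

not q = not ⊥ = ⊤
not not q = not ⊤ = ⊥
p implies not not q = N implies ⊥ = N
not (p implies not not q) = not N = N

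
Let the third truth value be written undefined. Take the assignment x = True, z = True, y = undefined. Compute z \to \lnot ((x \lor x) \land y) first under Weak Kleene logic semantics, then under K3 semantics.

undefined; undefined

In Weak Kleene logic: x \lor x = True \lor True = True
(x \lor x) \land y = True \land undefined = undefined
\lnot ((x \lor x) \land y) = \lnot undefined = undefined
z \to \lnot ((x \lor x) \land y) = True \to undefined = undefined  [any arg is the third value ⇒ result is the third value]
In K3: x \lor x = True \lor True = True
(x \lor x) \land y = True \land undefined = undefined
\lnot ((x \lor x) \land y) = \lnot undefined = undefined
z \to \lnot ((x \lor x) \land y) = True \to undefined = undefined  [\lnot True \lor undefined]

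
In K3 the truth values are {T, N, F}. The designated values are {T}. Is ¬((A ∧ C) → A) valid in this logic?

Countermodel: A=T, C=T gives F, which is not designated.

No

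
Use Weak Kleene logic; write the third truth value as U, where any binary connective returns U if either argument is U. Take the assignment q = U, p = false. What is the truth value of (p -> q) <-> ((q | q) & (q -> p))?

U

p -> q = false -> U = U  [any arg is the third value ⇒ result is the third value]
q | q = U | U = U
q -> p = U -> false = U
(q | q) & (q -> p) = U & U = U
(p -> q) <-> ((q | q) & (q -> p)) = U <-> U = U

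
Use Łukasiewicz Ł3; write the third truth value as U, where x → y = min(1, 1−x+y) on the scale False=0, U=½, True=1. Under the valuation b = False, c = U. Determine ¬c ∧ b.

False

¬c = ¬U = U
¬c ∧ b = U ∧ False = False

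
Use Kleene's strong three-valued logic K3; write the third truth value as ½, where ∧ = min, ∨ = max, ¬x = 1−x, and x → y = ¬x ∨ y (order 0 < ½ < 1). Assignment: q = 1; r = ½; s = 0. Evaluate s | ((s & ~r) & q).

~r = ~½ = ½
s & ~r = 0 & ½ = 0
(s & ~r) & q = 0 & 1 = 0
s | ((s & ~r) & q) = 0 | 0 = 0

0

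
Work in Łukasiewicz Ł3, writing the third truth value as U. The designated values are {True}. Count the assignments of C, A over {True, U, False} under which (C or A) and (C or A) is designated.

5

Of the 9 assignments, 5 give a value in {True}.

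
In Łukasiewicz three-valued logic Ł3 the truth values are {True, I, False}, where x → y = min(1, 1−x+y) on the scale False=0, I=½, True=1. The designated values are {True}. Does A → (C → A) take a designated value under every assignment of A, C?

Yes

Every assignment of A, C over {True, I, False} gives a value in {True}.
In particular, with A=I, C=I: A → (C → A) = True.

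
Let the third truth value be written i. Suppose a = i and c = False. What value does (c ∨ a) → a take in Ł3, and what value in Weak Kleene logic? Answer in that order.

True; i

In Ł3: c ∨ a = False ∨ i = i
(c ∨ a) → a = i → i = True  [min(1, 1−½+½)]
In Weak Kleene logic: c ∨ a = False ∨ i = i
(c ∨ a) → a = i → i = i  [any arg is the third value ⇒ result is the third value]
They differ because Ł3 and Weak Kleene logic treat i differently under the binary connectives.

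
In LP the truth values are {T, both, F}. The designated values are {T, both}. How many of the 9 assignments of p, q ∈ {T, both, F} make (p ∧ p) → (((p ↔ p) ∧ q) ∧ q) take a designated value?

8

Of the 9 assignments, 8 give a value in {T, both}.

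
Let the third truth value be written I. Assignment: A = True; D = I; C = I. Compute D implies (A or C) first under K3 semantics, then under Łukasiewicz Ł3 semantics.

In K3: A or C = True or I = True
D implies (A or C) = I implies True = True
In Łukasiewicz Ł3: A or C = True or I = True
D implies (A or C) = I implies True = True

True; True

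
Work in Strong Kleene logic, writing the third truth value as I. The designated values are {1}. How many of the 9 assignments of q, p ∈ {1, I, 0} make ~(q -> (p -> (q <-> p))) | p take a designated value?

3

Designated under: (q=1, p=1); (q=I, p=1); (q=0, p=1).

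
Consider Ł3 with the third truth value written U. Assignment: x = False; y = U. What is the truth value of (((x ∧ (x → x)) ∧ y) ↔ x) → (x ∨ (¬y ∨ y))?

U

x → x = False → False = True
x ∧ (x → x) = False ∧ True = False
(x ∧ (x → x)) ∧ y = False ∧ U = False
((x ∧ (x → x)) ∧ y) ↔ x = False ↔ False = True
¬y = ¬U = U
¬y ∨ y = U ∨ U = U
x ∨ (¬y ∨ y) = False ∨ U = U
(((x ∧ (x → x)) ∧ y) ↔ x) → (x ∨ (¬y ∨ y)) = True → U = U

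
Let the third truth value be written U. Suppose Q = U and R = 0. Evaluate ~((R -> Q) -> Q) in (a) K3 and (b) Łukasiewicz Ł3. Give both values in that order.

U; U

In K3: R -> Q = 0 -> U = 1  [~0 | U]
(R -> Q) -> Q = 1 -> U = U
~((R -> Q) -> Q) = ~U = U
In Łukasiewicz Ł3: R -> Q = 0 -> U = 1  [min(1, 1−0+½)]
(R -> Q) -> Q = 1 -> U = U
~((R -> Q) -> Q) = ~U = U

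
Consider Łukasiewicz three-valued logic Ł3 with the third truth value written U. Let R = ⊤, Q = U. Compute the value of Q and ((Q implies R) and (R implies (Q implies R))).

Q implies R = U implies ⊤ = ⊤
Q implies R = U implies ⊤ = ⊤
R implies (Q implies R) = ⊤ implies ⊤ = ⊤
(Q implies R) and (R implies (Q implies R)) = ⊤ and ⊤ = ⊤
Q and ((Q implies R) and (R implies (Q implies R))) = U and ⊤ = U

U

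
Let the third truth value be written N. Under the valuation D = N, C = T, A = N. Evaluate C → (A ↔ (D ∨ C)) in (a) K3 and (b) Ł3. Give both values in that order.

N; N

In K3: D ∨ C = N ∨ T = T
A ↔ (D ∨ C) = N ↔ T = N
C → (A ↔ (D ∨ C)) = T → N = N  [¬T ∨ N]
In Ł3: D ∨ C = N ∨ T = T
A ↔ (D ∨ C) = N ↔ T = N
C → (A ↔ (D ∨ C)) = T → N = N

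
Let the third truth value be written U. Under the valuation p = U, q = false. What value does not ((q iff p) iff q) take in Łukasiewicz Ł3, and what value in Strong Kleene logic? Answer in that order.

U; U

In Łukasiewicz Ł3: q iff p = false iff U = U
(q iff p) iff q = U iff false = U
not ((q iff p) iff q) = not U = U
In Strong Kleene logic: q iff p = false iff U = U
(q iff p) iff q = U iff false = U
not ((q iff p) iff q) = not U = U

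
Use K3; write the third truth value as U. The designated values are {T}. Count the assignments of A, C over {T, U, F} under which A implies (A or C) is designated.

7

Of the 9 assignments, 7 give a value in {T}.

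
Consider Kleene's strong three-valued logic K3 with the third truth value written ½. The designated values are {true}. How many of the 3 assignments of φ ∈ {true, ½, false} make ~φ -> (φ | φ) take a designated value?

1

φ=true: true ✓
φ=½: ½ ·
φ=false: false ·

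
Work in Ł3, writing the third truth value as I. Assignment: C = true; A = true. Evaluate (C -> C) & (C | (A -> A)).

C -> C = true -> true = true
A -> A = true -> true = true
C | (A -> A) = true | true = true
(C -> C) & (C | (A -> A)) = true & true = true

true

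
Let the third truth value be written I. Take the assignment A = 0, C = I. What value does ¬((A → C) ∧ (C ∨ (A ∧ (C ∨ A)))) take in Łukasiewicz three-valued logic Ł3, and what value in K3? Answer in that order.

I; I

In Łukasiewicz three-valued logic Ł3: A → C = 0 → I = 1  [min(1, 1−0+½)]
C ∨ A = I ∨ 0 = I
A ∧ (C ∨ A) = 0 ∧ I = 0
C ∨ (A ∧ (C ∨ A)) = I ∨ 0 = I
(A → C) ∧ (C ∨ (A ∧ (C ∨ A))) = 1 ∧ I = I
¬((A → C) ∧ (C ∨ (A ∧ (C ∨ A)))) = ¬I = I
In K3: A → C = 0 → I = 1  [¬0 ∨ I]
C ∨ A = I ∨ 0 = I
A ∧ (C ∨ A) = 0 ∧ I = 0
C ∨ (A ∧ (C ∨ A)) = I ∨ 0 = I
(A → C) ∧ (C ∨ (A ∧ (C ∨ A))) = 1 ∧ I = I
¬((A → C) ∧ (C ∨ (A ∧ (C ∨ A)))) = ¬I = I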